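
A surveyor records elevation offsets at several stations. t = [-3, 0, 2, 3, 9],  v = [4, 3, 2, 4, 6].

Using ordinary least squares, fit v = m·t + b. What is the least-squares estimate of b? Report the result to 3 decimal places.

b = 3.348

Entries of MᵀM: Σt·t = 103, Σt = 11, Σ1 = 5.
Right-hand side: Σt·v = 58, Σv = 19.
So MᵀM·[m, b]ᵀ = Mᵀv: [[103, 11]; [11, 5]]·[m, b]ᵀ = [58, 19]ᵀ.
det = 103·5 − 11² = 394.
m = (58·5 − 11·19)/394 = 81/394; b = (103·19 − 11·58)/394 = 1319/394.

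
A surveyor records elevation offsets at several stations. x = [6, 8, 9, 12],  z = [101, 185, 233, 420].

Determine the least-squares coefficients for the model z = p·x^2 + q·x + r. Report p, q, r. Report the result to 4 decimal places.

p = 2.9500, q = 0.0033, r = -4.9667

Compute the Gram sums: Σx^2·x^2 = 32689, Σx^2·x = 3185, Σx^2 = 325, Σx·x = 325, Σx = 35, Σ1 = 4.
For Aᵀz: Σx^2·z = 94829, Σx·z = 9223, Σz = 939.
Normal equations: [[32689, 3185, 325]; [3185, 325, 35]; [325, 35, 4]]·[p, q, r]ᵀ = [94829, 9223, 939]ᵀ.
Solving the 3×3 system (Gaussian elimination) gives p = 59/20, q = 1/300, r = -149/30.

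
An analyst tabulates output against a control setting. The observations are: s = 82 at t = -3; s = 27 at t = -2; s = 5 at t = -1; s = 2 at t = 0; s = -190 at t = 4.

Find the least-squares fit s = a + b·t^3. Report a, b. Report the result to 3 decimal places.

Setting ∂/∂a … = 0 gives: 5·a + 28·b = -74;  28·a + 4890·b = -14595.
(Σ1 = 5, Σt^3 = 28, Σt^3·t^3 = 4890, Σs = -74, Σt^3·s = -14595.)
Eliminating b: 4890·(row 1) − 28·(row 2) gives 23666·a = 4890·(-74) − 28·(-14595) = 46800, so a = 23400/11833.
Then b = ((-14595) − 28·(23400/11833))/4890 = -70903/23666.

a = 1.978, b = -2.996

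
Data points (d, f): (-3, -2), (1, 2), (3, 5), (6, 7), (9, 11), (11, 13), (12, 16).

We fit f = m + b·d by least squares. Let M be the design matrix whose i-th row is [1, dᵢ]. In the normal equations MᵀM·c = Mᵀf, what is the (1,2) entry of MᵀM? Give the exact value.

39

Row 1 ↔ basis 1, column 2 ↔ basis d, so (MᵀM)_{1,2} = Σᵢ d = (1)·(-3) + (1)·(1) + (1)·(3) + (1)·(6) + (1)·(9) + (1)·(11) + (1)·(12) = 39.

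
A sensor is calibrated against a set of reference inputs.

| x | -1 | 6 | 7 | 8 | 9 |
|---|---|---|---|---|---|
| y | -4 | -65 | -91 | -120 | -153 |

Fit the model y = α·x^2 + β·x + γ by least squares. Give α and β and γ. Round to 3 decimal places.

From the data, Σx^2·x^2 = 14355, Σx^2·x = 1799, Σx^2 = 231, Σx·x = 231, Σx = 29, Σ1 = 5.
Moment sums: Σx^2·y = -26876, Σx·y = -3360, Σy = -433.
Inverting the 3×3 Gram matrix, [α, β, γ]ᵀ = [-104617/51038, 75307/51038, -11683/25519]ᵀ.

α = -2.050, β = 1.476, γ = -0.458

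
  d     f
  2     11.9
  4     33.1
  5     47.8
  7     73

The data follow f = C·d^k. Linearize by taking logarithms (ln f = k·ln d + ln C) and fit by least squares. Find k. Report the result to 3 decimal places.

With ln fᵢ as the transformed response and ln dᵢ as the regressor:
Σln d = 5.6348, Σ(ln d)² = 8.7791, Σln f = 14.1336, Σln d·ln f = 21.1406.
Equations: 8.7791·k + 5.6348·ln C = 21.1406;  5.6348·k + 4·ln C = 14.1336.
Δ = 8.7791·4 − (5.6348)² = 3.3656; k = (21.1406·4 − 5.6348·14.1336)/3.3656 = 1.46263, ln C = (8.7791·14.1336 − 5.6348·21.1406)/3.3656 = 1.47298.

k = 1.463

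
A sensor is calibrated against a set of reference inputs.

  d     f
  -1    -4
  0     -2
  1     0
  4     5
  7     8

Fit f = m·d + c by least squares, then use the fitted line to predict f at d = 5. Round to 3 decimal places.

f̂ = 5.626

Compute the Gram sums: Σd·d = 67, Σd = 11, Σ1 = 5.
Moment sums: Σd·f = 80, Σf = 7.
AᵀA·[m, c]ᵀ = Aᵀf becomes [[67, 11]; [11, 5]]·[m, c]ᵀ = [80, 7]ᵀ.
Determinant 67·5 − 11² = 214.
m = (80·5 − 11·7)/214 = 323/214; c = (67·7 − 11·80)/214 = -411/214.
At d = 5: f̂ = (323/214)·(5) + (-411/214)·(1) = 602/107.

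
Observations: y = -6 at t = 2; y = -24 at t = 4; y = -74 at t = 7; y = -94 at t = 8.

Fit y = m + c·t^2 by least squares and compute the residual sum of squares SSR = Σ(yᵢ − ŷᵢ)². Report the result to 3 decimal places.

SSR = 2.462

From the data, Σ1 = 4, Σt^2 = 133, Σt^2·t^2 = 6769.
Right-hand side: Σy = -198, Σt^2·y = -10050.
So MᵀM·[m, c]ᵀ = Mᵀy: [[4, 133]; [133, 6769]]·[m, c]ᵀ = [-198, -10050]ᵀ.
Determinant 4·6769 − 133² = 9387.
m = ((-198)·6769 − 133·(-10050))/9387 = -172/447; c = (4·(-10050) − 133·(-198))/9387 = -4622/3129.
Residuals: 306/1043, 20/1043, -184/149, 962/1043; SSR = 2568/1043.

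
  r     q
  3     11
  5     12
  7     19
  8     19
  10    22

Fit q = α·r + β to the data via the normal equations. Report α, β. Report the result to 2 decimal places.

α = 1.72, β = 5.25

Normal-equation sums: Σr·r = 247, Σr = 33, Σ1 = 5.
For Aᵀq: Σr·q = 598, Σq = 83.
AᵀA·[α, β]ᵀ = Aᵀq becomes [[247, 33]; [33, 5]]·[α, β]ᵀ = [598, 83]ᵀ.
Eliminating β: 5·(row 1) − 33·(row 2) gives 146·α = 5·598 − 33·83 = 251, so α = 251/146.
Then β = (83 − 33·(251/146))/5 = 767/146.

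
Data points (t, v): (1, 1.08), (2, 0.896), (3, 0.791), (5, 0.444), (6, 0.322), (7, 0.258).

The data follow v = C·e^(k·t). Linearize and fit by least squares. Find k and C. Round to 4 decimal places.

k = -0.2471, C = 1.4828

Taking logs, ln v = k·t + ln C, so regress ln v on t.
XᵀX = [[124.0000, 24.0000]; [24.0000, 6]], rhs = [-21.1885, -3.5672]ᵀ  (here Σt = 24.0000, Σ(t)² = 124.0000, Σln v = -3.5672, Σt·ln v = -21.1885).
Solving (det = 168.0000): k = -0.24713, ln C = 0.39396, so C = exp(0.39396) = 1.48285.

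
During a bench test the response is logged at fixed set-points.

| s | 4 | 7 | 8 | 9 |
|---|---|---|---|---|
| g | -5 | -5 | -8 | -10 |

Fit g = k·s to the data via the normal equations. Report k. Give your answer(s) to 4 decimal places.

k = -0.9952

The normal equations are: 210·k = -209.
(Σs·s = 210, Σs·g = -209.)
k = (-209)/210 = -0.995238.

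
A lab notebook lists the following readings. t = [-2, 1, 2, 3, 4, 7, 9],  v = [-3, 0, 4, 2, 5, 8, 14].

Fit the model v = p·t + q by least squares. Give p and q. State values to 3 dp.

p = 1.458, q = -0.713

Compute the Gram sums: Σt·t = 164, Σt = 24, Σ1 = 7.
And Σt·v = 222, Σv = 30.
Eliminating q: 7·(row 1) − 24·(row 2) gives 572·p = 7·222 − 24·30 = 834, so p = 417/286.
Then q = (30 − 24·(417/286))/7 = -102/143.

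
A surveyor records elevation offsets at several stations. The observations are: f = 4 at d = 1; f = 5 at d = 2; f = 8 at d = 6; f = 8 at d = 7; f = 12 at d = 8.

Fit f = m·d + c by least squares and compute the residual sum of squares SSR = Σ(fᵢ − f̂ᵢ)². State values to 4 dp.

From the data, Σd·d = 154, Σd = 24, Σ1 = 5.
Right-hand side: Σd·f = 214, Σf = 37.
Normal equations: [[154, 24]; [24, 5]]·[m, c]ᵀ = [214, 37]ᵀ.
det = 154·5 − 24² = 194.
m = (214·5 − 24·37)/194 = 91/97; c = (154·37 − 24·214)/194 = 281/97.
Residuals: 16/97, 22/97, -51/97, -142/97, 155/97; SSR = 490/97.

SSR = 5.0515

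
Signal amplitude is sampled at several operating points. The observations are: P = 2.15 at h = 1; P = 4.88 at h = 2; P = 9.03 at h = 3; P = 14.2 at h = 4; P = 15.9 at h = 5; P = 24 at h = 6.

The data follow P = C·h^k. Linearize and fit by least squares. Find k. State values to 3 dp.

k = 1.331

Taking logs, ln P = k·ln h + ln C, so regress ln P on ln h.
Sums: Σln h = 6.5793, Σ(ln h)² = 9.4099, Σln P = 13.1488, Σln h·ln P = 17.3410.
Normal system: [[9.4099, 6.5793]; [6.5793, 6]]·[k, ln C]ᵀ = [17.3410, 13.1488]ᵀ.
Slope k = (n·Σln h·ln P − Σln h·Σln P)/(n·Σ(ln h)² − (Σln h)²) = (6·17.3410 − 6.5793·13.1488)/13.1729 = 1.33128; ln C = (Σln P − k·Σln h)/n = 0.73166.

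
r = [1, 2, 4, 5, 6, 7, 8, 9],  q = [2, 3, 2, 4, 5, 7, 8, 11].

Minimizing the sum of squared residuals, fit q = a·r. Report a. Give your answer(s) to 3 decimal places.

a = 1.007

Entries of AᵀA: Σr·r = 276.
Right-hand side: Σr·q = 278.
AᵀA·[a]ᵀ = Aᵀq becomes [[276]]·[a]ᵀ = [278]ᵀ.
Hence a = 278 / 276 ≈ 1.00725.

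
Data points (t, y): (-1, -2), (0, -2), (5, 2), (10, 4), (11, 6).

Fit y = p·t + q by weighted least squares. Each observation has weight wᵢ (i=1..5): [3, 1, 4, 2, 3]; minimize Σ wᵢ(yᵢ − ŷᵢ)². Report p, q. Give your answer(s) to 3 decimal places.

p = 0.637, q = -1.427

Entries of MᵀWM: Σwᵢ·t·t = 666, Σwᵢ·t = 70, Σwᵢ·1 = 13.
For MᵀWy: Σwᵢ·t·y = 324, Σwᵢ·y = 26.
Eliminating q: 13·(row 1) − 70·(row 2) gives 3758·p = 13·324 − 70·26 = 2392, so p = 1196/1879.
Then q = (26 − 70·(1196/1879))/13 = -2682/1879.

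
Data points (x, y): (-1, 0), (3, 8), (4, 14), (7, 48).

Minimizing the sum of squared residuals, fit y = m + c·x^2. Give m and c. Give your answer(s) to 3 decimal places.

Compute the Gram sums: Σ1 = 4, Σx^2 = 75, Σx^2·x^2 = 2739.
And Σy = 70, Σx^2·y = 2648.
So MᵀM·[m, c]ᵀ = Mᵀy: [[4, 75]; [75, 2739]]·[m, c]ᵀ = [70, 2648]ᵀ.
Determinant 4·2739 − 75² = 5331.
m = (70·2739 − 75·2648)/5331 = -2290/1777; c = (4·2648 − 75·70)/5331 = 5342/5331.

m = -1.289, c = 1.002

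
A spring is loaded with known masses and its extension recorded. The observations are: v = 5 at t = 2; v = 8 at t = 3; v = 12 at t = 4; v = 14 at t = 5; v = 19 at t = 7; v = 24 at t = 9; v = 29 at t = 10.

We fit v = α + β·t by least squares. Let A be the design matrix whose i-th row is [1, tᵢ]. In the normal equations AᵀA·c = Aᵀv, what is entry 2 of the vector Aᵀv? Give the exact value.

Entry 2 ↔ basis t, so (Aᵀv)_{2} = Σᵢ (t)·vᵢ = (2)·(5) + (3)·(8) + (4)·(12) + (5)·(14) + (7)·(19) + (9)·(24) + (10)·(29) = 791.

791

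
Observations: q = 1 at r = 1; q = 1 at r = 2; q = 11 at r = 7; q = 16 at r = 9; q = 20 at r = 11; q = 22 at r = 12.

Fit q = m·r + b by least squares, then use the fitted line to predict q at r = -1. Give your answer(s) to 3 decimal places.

q̂ = -4.091

Setting ∂/∂m … = 0 gives: 400·m + 42·b = 708;  42·m + 6·b = 71.
(Σr·r = 400, Σr = 42, Σ1 = 6, Σr·q = 708, Σq = 71.)
Eliminating b: 6·(row 1) − 42·(row 2) gives 636·m = 6·708 − 42·71 = 1266, so m = 211/106.
Then b = (71 − 42·(211/106))/6 = -334/159.
At r = -1: q̂ = (211/106)·(-1) + (-334/159)·(1) = -1301/318.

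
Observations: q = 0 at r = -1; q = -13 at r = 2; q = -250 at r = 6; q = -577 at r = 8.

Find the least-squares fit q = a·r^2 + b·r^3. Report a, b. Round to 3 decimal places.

Setting ∂/∂a … = 0 gives: 5409·a + 40575·b = -45980;  40575·a + 308865·b = -349528.
det = 5409·308865 − 40575² = 24320160.
a = ((-45980)·308865 − 40575·(-349528))/24320160 = -325235/405336; b = (5409·(-349528) − 40575·(-45980))/24320160 = -2079871/2026680.

a = -0.802, b = -1.026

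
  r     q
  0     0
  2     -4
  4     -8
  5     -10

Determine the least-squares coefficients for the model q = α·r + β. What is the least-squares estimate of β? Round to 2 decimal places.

β = 0.00

With design matrix M, MᵀM = [[45, 11]; [11, 4]] and Mᵀq = [-90, -22]ᵀ.
Δ = 45·4 − 11² = 59.
α = ((-90)·4 − 11·(-22))/59 = -2; β = (45·(-22) − 11·(-90))/59 = 0.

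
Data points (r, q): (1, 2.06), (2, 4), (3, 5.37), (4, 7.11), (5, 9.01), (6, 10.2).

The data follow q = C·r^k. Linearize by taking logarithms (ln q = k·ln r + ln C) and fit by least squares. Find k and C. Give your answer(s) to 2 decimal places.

Let Y = ln q. Fitting Y = k·ln r + ln C by least squares:
Over the data: Σln r = 6.5793, Σ(ln r)² = 9.4099, Σln q = 10.2721, Σln r·ln q = 13.2259.
Normal system: [[9.4099, 6.5793]; [6.5793, 6]]·[k, ln C]ᵀ = [13.2259, 10.2721]ᵀ.
Δ = 9.4099·6 − (6.5793)² = 13.1729; k = (13.2259·6 − 6.5793·10.2721)/13.1729 = 0.89375, ln C = (9.4099·10.2721 − 6.5793·13.2259)/13.1729 = 0.73197, so C = exp(0.73197) = 2.07918.

k = 0.89, C = 2.08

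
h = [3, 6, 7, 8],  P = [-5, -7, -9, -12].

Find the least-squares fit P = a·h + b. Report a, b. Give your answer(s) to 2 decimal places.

From the data, Σh·h = 158, Σh = 24, Σ1 = 4.
Moment sums: Σh·P = -216, ΣP = -33.
XᵀX·[a, b]ᵀ = XᵀP becomes [[158, 24]; [24, 4]]·[a, b]ᵀ = [-216, -33]ᵀ.
det = 158·4 − 24² = 56.
a = ((-216)·4 − 24·(-33))/56 = -9/7; b = (158·(-33) − 24·(-216))/56 = -15/28.

a = -1.29, b = -0.54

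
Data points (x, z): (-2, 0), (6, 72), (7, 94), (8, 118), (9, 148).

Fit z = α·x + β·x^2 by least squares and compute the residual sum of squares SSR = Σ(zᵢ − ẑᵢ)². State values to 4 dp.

From the data, Σx·x = 234, Σx·x^2 = 1792, Σx^2·x^2 = 14370.
For Aᵀz: Σx·z = 3366, Σx^2·z = 26738.
So AᵀA·[α, β]ᵀ = Aᵀz: [[234, 1792]; [1792, 14370]]·[α, β]ᵀ = [3366, 26738]ᵀ.
Determinant 234·14370 − 1792² = 151316.
α = (3366·14370 − 1792·26738)/151316 = 113731/37829; β = (234·26738 − 1792·3366)/151316 = 56205/37829.
Residuals: 2642/37829, 17922/37829, 524/3439, -43146/37829, 22508/37829; SSR = 72156/37829.

SSR = 1.9074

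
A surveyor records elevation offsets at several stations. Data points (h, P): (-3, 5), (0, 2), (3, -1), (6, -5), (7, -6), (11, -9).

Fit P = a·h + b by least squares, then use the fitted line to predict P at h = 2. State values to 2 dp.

P̂ = -0.26

AᵀA·[a, b]ᵀ = AᵀP reads: 224·a + 24·b = -189;  24·a + 6·b = -14.
det = 224·6 − 24² = 768.
a = ((-189)·6 − 24·(-14))/768 = -133/128; b = (224·(-14) − 24·(-189))/768 = 175/96.
At h = 2: P̂ = (-133/128)·(2) + (175/96)·(1) = -49/192.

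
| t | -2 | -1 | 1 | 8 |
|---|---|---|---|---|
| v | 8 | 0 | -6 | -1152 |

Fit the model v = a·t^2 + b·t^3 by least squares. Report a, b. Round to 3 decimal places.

With design matrix M, MᵀM = [[4114, 32736]; [32736, 262210]] and Mᵀv = [-73702, -589894]ᵀ.
Eliminating b: 262210·(row 1) − 32736·(row 2) gives 7086244·a = 262210·(-73702) − 32736·(-589894) = -14631436, so a = -3657859/1771561.
Then b = ((-589894) − 32736·(-3657859/1771561))/262210 = -320801/161051.

a = -2.065, b = -1.992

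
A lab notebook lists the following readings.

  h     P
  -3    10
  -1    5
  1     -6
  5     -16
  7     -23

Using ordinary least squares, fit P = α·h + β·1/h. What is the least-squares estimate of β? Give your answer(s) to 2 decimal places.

β = -2.25

The normal system AᵀA·[α, β]ᵀ = AᵀP is [[85, 5]; [5, 23941/11025]]·[α, β]ᵀ = [-282, -2186/105]ᵀ.
Δ = 85·(23941/11025) − 5² = 351872/2205.
α = ((-282)·(23941/11025) − 5·(-2186/105))/(351872/2205) = -43779/13745; β = (85·(-2186/105) − 5·(-282))/(351872/2205) = -6195/2749.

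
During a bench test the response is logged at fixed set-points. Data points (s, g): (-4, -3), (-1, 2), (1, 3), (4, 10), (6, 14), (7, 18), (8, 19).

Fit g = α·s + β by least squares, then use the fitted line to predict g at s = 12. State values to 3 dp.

From the data, Σs·s = 183, Σs = 21, Σ1 = 7.
Right-hand side: Σs·g = 415, Σg = 63.
XᵀX·[α, β]ᵀ = Xᵀg becomes [[183, 21]; [21, 7]]·[α, β]ᵀ = [415, 63]ᵀ.
det = 183·7 − 21² = 840.
α = (415·7 − 21·63)/840 = 113/60; β = (183·63 − 21·415)/840 = 67/20.
At s = 12: ĝ = (113/60)·(12) + (67/20)·(1) = 519/20.

ĝ = 25.950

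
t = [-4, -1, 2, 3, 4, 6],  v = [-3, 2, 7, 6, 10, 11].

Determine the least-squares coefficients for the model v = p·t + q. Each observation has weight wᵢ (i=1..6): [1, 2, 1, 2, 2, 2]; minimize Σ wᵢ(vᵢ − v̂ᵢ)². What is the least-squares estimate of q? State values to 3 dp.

With design matrix M, MᵀWM = [[144, 22]; [22, 10]] and MᵀWv = [270, 62]ᵀ.
Eliminating q: 10·(row 1) − 22·(row 2) gives 956·p = 10·270 − 22·62 = 1336, so p = 334/239.
Then q = (62 − 22·(334/239))/10 = 747/239.

q = 3.126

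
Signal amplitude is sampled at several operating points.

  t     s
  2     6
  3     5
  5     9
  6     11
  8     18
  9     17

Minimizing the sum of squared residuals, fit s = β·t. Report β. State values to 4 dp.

β = 1.9863

Forming XᵀX = [[219]] and Xᵀs = [435]ᵀ gives XᵀX·[β]ᵀ = Xᵀs.
Hence β = 435 / 219 ≈ 1.9863.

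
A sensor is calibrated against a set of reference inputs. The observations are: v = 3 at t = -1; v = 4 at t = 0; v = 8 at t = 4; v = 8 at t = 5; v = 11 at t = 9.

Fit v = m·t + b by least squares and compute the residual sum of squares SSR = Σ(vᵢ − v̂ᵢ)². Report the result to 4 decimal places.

SSR = 0.6871

AᵀA·[m, b]ᵀ = Aᵀv reads: 123·m + 17·b = 168;  17·m + 5·b = 34.
(Σt·t = 123, Σt = 17, Σ1 = 5, Σt·v = 168, Σv = 34.)
det = 123·5 − 17² = 326.
m = (168·5 − 17·34)/326 = 131/163; b = (123·34 − 17·168)/326 = 663/163.
Residuals: -43/163, -11/163, 117/163, -14/163, -49/163; SSR = 112/163.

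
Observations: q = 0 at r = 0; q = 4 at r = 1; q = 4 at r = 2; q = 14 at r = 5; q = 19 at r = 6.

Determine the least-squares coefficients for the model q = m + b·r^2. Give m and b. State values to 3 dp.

m = 1.855, b = 0.481

From the data, Σ1 = 5, Σr^2 = 66, Σr^2·r^2 = 1938.
Right-hand side: Σq = 41, Σr^2·q = 1054.
Eliminating b: 1938·(row 1) − 66·(row 2) gives 5334·m = 1938·41 − 66·1054 = 9894, so m = 1649/889.
Then b = (1054 − 66·(1649/889))/1938 = 1282/2667.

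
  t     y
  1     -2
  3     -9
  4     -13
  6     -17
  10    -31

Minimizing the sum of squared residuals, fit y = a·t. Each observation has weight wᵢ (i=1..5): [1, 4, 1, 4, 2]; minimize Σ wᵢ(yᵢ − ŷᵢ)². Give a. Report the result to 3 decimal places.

From the data, Σwᵢ·t·t = 397.
For AᵀWy: Σwᵢ·t·y = -1190.
Hence a = -1190 / 397 ≈ -2.99748.

a = -2.997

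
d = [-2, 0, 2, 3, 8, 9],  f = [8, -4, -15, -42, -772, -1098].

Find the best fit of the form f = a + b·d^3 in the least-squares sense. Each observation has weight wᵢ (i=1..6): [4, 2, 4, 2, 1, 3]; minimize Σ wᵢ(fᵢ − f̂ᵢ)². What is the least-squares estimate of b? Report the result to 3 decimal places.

From the data, Σwᵢ·1 = 16, Σwᵢ·d^3 = 2753, Σwᵢ·d^3·d^3 = 1858437.
For XᵀWf: Σwᵢ·f = -4186, Σwᵢ·d^3·f = -2799594.
So XᵀWX·[a, b]ᵀ = XᵀWf: [[16, 2753]; [2753, 1858437]]·[a, b]ᵀ = [-4186, -2799594]ᵀ.
Eliminating b: 1858437·(row 1) − 2753·(row 2) gives 22155983·a = 1858437·(-4186) − 2753·(-2799594) = -72135000, so a = -72135000/22155983.
Then b = ((-2799594) − 2753·(-72135000/22155983))/1858437 = -33269446/22155983.

b = -1.502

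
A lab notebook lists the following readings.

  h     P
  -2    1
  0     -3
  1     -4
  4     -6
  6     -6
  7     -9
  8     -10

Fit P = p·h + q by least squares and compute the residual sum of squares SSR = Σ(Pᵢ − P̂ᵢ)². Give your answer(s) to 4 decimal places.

SSR = 6.5033

Compute the Gram sums: Σh·h = 170, Σh = 24, Σ1 = 7.
And Σh·P = -209, ΣP = -37.
AᵀA·[p, q]ᵀ = AᵀP becomes [[170, 24]; [24, 7]]·[p, q]ᵀ = [-209, -37]ᵀ.
Δ = 170·7 − 24² = 614.
p = ((-209)·7 − 24·(-37))/614 = -575/614; q = (170·(-37) − 24·(-209))/614 = -637/307.
Residuals: 369/307, -284/307, -607/614, -55/307, 520/307, -227/614, -133/307; SSR = 3993/614.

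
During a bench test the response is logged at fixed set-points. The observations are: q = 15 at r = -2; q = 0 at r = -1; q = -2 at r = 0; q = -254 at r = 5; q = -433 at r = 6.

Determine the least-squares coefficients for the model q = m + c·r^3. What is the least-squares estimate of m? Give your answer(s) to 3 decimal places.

Entries of MᵀM: Σ1 = 5, Σr^3 = 332, Σr^3·r^3 = 62346.
And Σq = -674, Σr^3·q = -125398.
So MᵀM·[m, c]ᵀ = Mᵀq: [[5, 332]; [332, 62346]]·[m, c]ᵀ = [-674, -125398]ᵀ.
det = 5·62346 − 332² = 201506.
m = ((-674)·62346 − 332·(-125398))/201506 = -194534/100753; c = (5·(-125398) − 332·(-674))/201506 = -201611/100753.

m = -1.931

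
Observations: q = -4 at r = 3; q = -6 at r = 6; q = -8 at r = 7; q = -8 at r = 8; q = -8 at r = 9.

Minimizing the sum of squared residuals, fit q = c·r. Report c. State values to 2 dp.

Compute the Gram sums: Σr·r = 239.
Moment sums: Σr·q = -240.
So XᵀX·[c]ᵀ = Xᵀq: [[239]]·[c]ᵀ = [-240]ᵀ.
c = (-240)/239 = -1.00418.

c = -1.00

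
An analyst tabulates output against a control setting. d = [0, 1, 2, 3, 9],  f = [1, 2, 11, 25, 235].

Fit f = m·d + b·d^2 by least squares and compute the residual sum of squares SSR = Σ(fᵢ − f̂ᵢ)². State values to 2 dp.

Normal-equation sums: Σd·d = 95, Σd·d^2 = 765, Σd^2·d^2 = 6659.
For Xᵀf: Σd·f = 2214, Σd^2·f = 19306.
Normal equations: [[95, 765]; [765, 6659]]·[m, b]ᵀ = [2214, 19306]ᵀ.
Determinant 95·6659 − 765² = 47380.
m = (2214·6659 − 765·19306)/47380 = -6516/11845; b = (95·19306 − 765·2214)/47380 = 7018/2369.
Residuals: 1, -4884/11845, 129/515, -137/11845, -71/11845; SSR = 14604/11845.

SSR = 1.23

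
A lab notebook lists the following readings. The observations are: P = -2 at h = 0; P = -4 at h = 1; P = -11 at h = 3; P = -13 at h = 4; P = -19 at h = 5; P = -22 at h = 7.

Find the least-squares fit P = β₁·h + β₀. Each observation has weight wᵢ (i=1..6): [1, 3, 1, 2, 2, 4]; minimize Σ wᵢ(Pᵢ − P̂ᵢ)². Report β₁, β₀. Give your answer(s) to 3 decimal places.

With design matrix X, XᵀWX = [[290, 52]; [52, 13]] and XᵀWP = [-955, -177]ᵀ.
det = 290·13 − 52² = 1066.
β₁ = ((-955)·13 − 52·(-177))/1066 = -247/82; β₀ = (290·(-177) − 52·(-955))/1066 = -835/533.

β₁ = -3.012, β₀ = -1.567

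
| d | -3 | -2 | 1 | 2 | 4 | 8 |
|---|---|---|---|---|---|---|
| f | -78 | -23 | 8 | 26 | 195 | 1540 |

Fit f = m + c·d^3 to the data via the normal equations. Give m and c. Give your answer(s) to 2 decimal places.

m = 2.78, c = 3.00

Normal-equation sums: Σ1 = 6, Σd^3 = 550, Σd^3·d^3 = 267098.
For Xᵀf: Σf = 1668, Σd^3·f = 803466.
Normal equations: [[6, 550]; [550, 267098]]·[m, c]ᵀ = [1668, 803466]ᵀ.
Eliminating c: 267098·(row 1) − 550·(row 2) gives 1300088·m = 267098·1668 − 550·803466 = 3613164, so m = 903291/325022.
Then c = (803466 − 550·(903291/325022))/267098 = 975849/325022.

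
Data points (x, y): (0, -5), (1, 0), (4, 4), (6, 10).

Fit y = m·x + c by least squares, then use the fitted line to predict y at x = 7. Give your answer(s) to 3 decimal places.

ŷ = 11.824

Normal-equation sums: Σx·x = 53, Σx = 11, Σ1 = 4.
Moment sums: Σx·y = 76, Σy = 9.
AᵀA·[m, c]ᵀ = Aᵀy becomes [[53, 11]; [11, 4]]·[m, c]ᵀ = [76, 9]ᵀ.
Eliminating c: 4·(row 1) − 11·(row 2) gives 91·m = 4·76 − 11·9 = 205, so m = 205/91.
Then c = (9 − 11·(205/91))/4 = -359/91.
At x = 7: ŷ = (205/91)·(7) + (-359/91)·(1) = 1076/91.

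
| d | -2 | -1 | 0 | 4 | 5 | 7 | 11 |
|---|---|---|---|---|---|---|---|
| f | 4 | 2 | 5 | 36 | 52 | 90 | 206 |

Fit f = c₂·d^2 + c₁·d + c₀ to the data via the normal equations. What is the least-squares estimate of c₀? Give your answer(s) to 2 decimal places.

c₀ = 3.43

With design matrix X, XᵀX = [[17940, 1854, 216]; [1854, 216, 24]; [216, 24, 7]] and Xᵀf = [31230, 3290, 395]ᵀ.
Row-reducing yields c₂ = 75995/52089, c₁ = 363785/156267, c₀ = 178565/52089.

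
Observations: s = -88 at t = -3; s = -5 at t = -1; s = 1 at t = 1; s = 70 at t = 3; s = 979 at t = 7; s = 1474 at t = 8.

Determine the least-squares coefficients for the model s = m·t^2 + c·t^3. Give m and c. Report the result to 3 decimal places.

m = -0.988, c = 3.000

With design matrix M, MᵀM = [[6661, 49575]; [49575, 381253]] and Mᵀs = [142141, 1094757]ᵀ.
Δ = 6661·381253 − 49575² = 81845608.
m = (142141·381253 − 49575·1094757)/81845608 = -40447801/40922804; c = (6661·1094757 − 49575·142141)/81845608 = 122768151/40922804.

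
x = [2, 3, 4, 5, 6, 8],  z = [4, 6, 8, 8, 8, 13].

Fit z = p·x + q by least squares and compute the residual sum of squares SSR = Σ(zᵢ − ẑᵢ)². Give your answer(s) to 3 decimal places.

SSR = 4.529

Entries of AᵀA: Σx·x = 154, Σx = 28, Σ1 = 6.
And Σx·z = 250, Σz = 47.
AᵀA·[p, q]ᵀ = Aᵀz becomes [[154, 28]; [28, 6]]·[p, q]ᵀ = [250, 47]ᵀ.
Δ = 154·6 − 28² = 140.
p = (250·6 − 28·47)/140 = 46/35; q = (154·47 − 28·250)/140 = 17/10.
Residuals: -23/70, 5/14, 73/70, -19/70, -111/70, 11/14; SSR = 317/70.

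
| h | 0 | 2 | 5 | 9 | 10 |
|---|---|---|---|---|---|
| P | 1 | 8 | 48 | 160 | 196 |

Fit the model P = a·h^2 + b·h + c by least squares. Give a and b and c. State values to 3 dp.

Compute the Gram sums: Σh^2·h^2 = 17202, Σh^2·h = 1862, Σh^2 = 210, Σh·h = 210, Σh = 26, Σ1 = 5.
And Σh^2·P = 33792, Σh·P = 3656, ΣP = 413.
Normal equations: [[17202, 1862, 210]; [1862, 210, 26]; [210, 26, 5]]·[a, b, c]ᵀ = [33792, 3656, 413]ᵀ.
Solving the 3×3 system (Gaussian elimination) gives a = 3903/1936, b = -1137/1936, c = 475/484.

a = 2.016, b = -0.587, c = 0.981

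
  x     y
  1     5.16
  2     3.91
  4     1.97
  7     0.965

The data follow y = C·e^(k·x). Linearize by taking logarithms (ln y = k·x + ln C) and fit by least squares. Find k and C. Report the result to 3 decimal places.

k = -0.283, C = 6.690

Taking logs, ln y = k·x + ln C, so regress ln y on x.
Σx = 14.0000, Σ(x)² = 70.0000, Σln y = 3.6469, Σx·ln y = 6.8308.
Equations: 70.0000·k + 14.0000·ln C = 6.8308;  14.0000·k + 4·ln C = 3.6469.
Solving (det = 84.0000): k = -0.28254, ln C = 1.90061, so C = exp(1.90061) = 6.68996.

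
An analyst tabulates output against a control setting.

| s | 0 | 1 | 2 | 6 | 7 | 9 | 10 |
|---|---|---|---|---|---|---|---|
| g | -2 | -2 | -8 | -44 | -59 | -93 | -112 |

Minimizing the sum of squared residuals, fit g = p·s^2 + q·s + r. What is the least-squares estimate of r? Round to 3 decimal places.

r = -1.091

Setting ∂/∂p … = 0 gives: 20275·p + 2297·q + 271·r = -23242;  2297·p + 271·q + 35·r = -2652;  271·p + 35·q + 7·r = -320.
(Σs^2·s^2 = 20275, Σs^2·s = 2297, Σs^2 = 271, Σs·s = 271, Σs = 35, Σ1 = 7, Σs^2·g = -23242, Σs·g = -2652, Σg = -320.)
Row-reducing yields p = -9906/10081, q = -39805/30243, r = -33001/30243.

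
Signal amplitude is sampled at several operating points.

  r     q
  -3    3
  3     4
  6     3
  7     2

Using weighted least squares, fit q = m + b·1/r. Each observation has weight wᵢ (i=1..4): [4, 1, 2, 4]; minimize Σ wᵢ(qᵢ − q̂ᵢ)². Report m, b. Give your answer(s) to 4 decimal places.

m = 2.7240, b = -0.3816

Normal-equation sums: Σwᵢ·1 = 11, Σwᵢ·1/r = -2/21, Σwᵢ·1/r·1/r = 611/882.
Right-hand side: Σwᵢ·q = 30, Σwᵢ·1/r·q = -11/21.
Normal equations: [[11, -2/21]; [-2/21, 611/882]]·[m, b]ᵀ = [30, -11/21]ᵀ.
Eliminating b: (611/882)·(row 1) − (-2/21)·(row 2) gives (137/18)·m = (611/882)·30 − (-2/21)·(-11/21) = 9143/441, so m = 18286/6713.
Then b = ((-11/21) − (-2/21)·(18286/6713))/(611/882) = -366/959.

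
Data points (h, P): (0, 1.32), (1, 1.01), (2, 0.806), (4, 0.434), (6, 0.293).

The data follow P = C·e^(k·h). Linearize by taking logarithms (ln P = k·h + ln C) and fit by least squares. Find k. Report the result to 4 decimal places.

Taking logs, ln P = k·h + ln C, so regress ln P on h.
Σh = 13.0000, Σ(h)² = 57.0000, Σln P = -1.9904, Σh·ln P = -11.1257.
Equations: 57.0000·k + 13.0000·ln C = -11.1257;  13.0000·k + 5·ln C = -1.9904.
Solving (det = 116.0000): k = -0.25650, ln C = 0.26882.

k = -0.2565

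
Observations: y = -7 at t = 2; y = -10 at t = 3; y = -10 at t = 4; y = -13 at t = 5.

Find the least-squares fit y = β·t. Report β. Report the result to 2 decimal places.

β = -2.76

Sums needed: Σt·t = 54.
For Xᵀy: Σt·y = -149.
So XᵀX·[β]ᵀ = Xᵀy: [[54]]·[β]ᵀ = [-149]ᵀ.
β = (-149)/54 = -2.75926.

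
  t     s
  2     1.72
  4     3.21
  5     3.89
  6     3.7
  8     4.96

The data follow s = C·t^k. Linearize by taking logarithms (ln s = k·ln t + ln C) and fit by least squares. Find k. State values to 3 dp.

k = 0.745

Let Y = ln s. Fitting Y = k·ln t + ln C by least squares:
AᵀA = [[12.5270, 7.5601]; [7.5601, 5]], rhs = [9.8532, 5.9767]ᵀ  (here Σln t = 7.5601, Σ(ln t)² = 12.5270, Σln s = 5.9767, Σln t·ln s = 9.8532).
Δ = 12.5270·5 − (7.5601)² = 5.4804; k = (9.8532·5 − 7.5601·5.9767)/5.4804 = 0.74475, ln C = (12.5270·5.9767 − 7.5601·9.8532)/5.4804 = 0.06928.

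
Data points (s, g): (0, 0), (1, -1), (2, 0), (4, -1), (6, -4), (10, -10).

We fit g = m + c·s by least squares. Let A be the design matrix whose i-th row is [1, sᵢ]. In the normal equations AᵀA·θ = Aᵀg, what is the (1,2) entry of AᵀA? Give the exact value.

Row 1 ↔ basis 1, column 2 ↔ basis s, so (AᵀA)_{1,2} = Σᵢ s = (1)·(0) + (1)·(1) + (1)·(2) + (1)·(4) + (1)·(6) + (1)·(10) = 23.

23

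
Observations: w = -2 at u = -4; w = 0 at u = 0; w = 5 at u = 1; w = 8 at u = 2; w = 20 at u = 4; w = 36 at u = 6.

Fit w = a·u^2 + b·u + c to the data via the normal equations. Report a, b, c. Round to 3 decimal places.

XᵀX·[a, b, c]ᵀ = Xᵀw reads: 1825·a + 225·b + 73·c = 1621;  225·a + 73·b + 9·c = 325;  73·a + 9·b + 6·c = 67.
(Σu^2·u^2 = 1825, Σu^2·u = 225, Σu^2 = 73, Σu·u = 73, Σu = 9, Σ1 = 6, Σu^2·w = 1621, Σu·w = 325, Σw = 67.)
Inverting the 3×3 Gram matrix, [a, b, c]ᵀ = [337/649, 1142/413, 54/77]ᵀ.

a = 0.519, b = 2.765, c = 0.701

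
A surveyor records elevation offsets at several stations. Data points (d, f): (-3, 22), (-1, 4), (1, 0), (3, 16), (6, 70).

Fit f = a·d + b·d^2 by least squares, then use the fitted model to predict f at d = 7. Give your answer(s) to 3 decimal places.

f̂ = 96.457

Compute the Gram sums: Σd·d = 56, Σd·d^2 = 216, Σd^2·d^2 = 1460.
And Σd·f = 398, Σd^2·f = 2866.
MᵀM·[a, b]ᵀ = Mᵀf becomes [[56, 216]; [216, 1460]]·[a, b]ᵀ = [398, 2866]ᵀ.
det = 56·1460 − 216² = 35104.
a = (398·1460 − 216·2866)/35104 = -4747/4388; b = (56·2866 − 216·398)/35104 = 2329/1097.
At d = 7: f̂ = (-4747/4388)·(7) + (2329/1097)·(49) = 423255/4388.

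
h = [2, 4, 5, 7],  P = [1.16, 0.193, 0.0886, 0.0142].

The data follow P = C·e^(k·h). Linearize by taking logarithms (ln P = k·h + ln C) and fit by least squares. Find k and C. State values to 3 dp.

Taking logs, ln P = k·h + ln C, so regress ln P on h.
Sums: Σh = 18.0000, Σ(h)² = 94.0000, Σln P = -8.1748, Σh·ln P = -48.1831.
Normal system: [[94.0000, 18.0000]; [18.0000, 4]]·[k, ln C]ᵀ = [-48.1831, -8.1748]ᵀ.
Slope k = (n·Σh·ln P − Σh·Σln P)/(n·Σ(h)² − (Σh)²) = (4·-48.1831 − 18.0000·-8.1748)/52.0000 = -0.87666; ln C = (Σln P − k·Σh)/n = 1.90129, so C = exp(1.90129) = 6.69450.

k = -0.877, C = 6.694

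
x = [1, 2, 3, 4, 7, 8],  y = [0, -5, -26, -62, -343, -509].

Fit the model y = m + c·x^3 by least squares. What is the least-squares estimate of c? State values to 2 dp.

c = -1.00

Setting ∂/∂m … = 0 gives: 6·m + 955·c = -945;  955·m + 384683·c = -382967.
Eliminating c: 384683·(row 1) − 955·(row 2) gives 1396073·m = 384683·(-945) − 955·(-382967) = 2208050, so m = 2208050/1396073.
Then c = ((-382967) − 955·(2208050/1396073))/384683 = -1395327/1396073.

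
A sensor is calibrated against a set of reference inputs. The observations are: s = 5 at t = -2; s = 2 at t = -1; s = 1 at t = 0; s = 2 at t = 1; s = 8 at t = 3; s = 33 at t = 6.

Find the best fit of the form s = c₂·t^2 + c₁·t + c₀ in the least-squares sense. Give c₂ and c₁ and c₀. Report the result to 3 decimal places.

c₂ = 0.931, c₁ = -0.254, c₀ = 0.884

Setting ∂/∂c₂ … = 0 gives: 1395·c₂ + 235·c₁ + 51·c₀ = 1284;  235·c₂ + 51·c₁ + 7·c₀ = 212;  51·c₂ + 7·c₁ + 6·c₀ = 51.
Inverting the 3×3 Gram matrix, [c₂, c₁, c₀]ᵀ = [4833/5192, -1317/5192, 1147/1298]ᵀ.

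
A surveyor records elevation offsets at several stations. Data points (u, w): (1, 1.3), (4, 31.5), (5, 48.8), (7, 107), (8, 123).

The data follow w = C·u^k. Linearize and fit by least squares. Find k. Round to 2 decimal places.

k = 2.22

Let Y = ln w. Fitting Y = k·ln u + ln C by least squares:
Over the data: Σln u = 7.0211, Σ(ln u)² = 12.6227, Σln w = 17.0851, Σln u·ln w = 30.1393.
Normal system: [[12.6227, 7.0211]; [7.0211, 5]]·[k, ln C]ᵀ = [30.1393, 17.0851]ᵀ.
Δ = 12.6227·5 − (7.0211)² = 13.8181; k = (30.1393·5 − 7.0211·17.0851)/13.8181 = 2.22467, ln C = (12.6227·17.0851 − 7.0211·30.1393)/13.8181 = 0.29310.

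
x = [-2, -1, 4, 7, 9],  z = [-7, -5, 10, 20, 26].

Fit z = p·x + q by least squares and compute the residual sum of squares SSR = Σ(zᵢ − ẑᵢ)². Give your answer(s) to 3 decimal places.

SSR = 1.045

The normal equations are: 151·p + 17·q = 433;  17·p + 5·q = 44.
(Σx·x = 151, Σx = 17, Σ1 = 5, Σx·z = 433, Σz = 44.)
Eliminating q: 5·(row 1) − 17·(row 2) gives 466·p = 5·433 − 17·44 = 1417, so p = 1417/466.
Then q = (44 − 17·(1417/466))/5 = -717/466.
Residuals: 289/466, -98/233, -291/466, 59/233, 40/233; SSR = 487/466.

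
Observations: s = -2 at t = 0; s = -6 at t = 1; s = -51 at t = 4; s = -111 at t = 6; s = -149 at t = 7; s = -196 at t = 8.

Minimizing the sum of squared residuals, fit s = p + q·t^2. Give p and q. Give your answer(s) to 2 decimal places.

AᵀA·[p, q]ᵀ = Aᵀs reads: 6·p + 166·q = -515;  166·p + 8050·q = -24663.
Δ = 6·8050 − 166² = 20744.
p = ((-515)·8050 − 166·(-24663))/20744 = -12923/5186; q = (6·(-24663) − 166·(-515))/20744 = -7811/2593.

p = -2.49, q = -3.01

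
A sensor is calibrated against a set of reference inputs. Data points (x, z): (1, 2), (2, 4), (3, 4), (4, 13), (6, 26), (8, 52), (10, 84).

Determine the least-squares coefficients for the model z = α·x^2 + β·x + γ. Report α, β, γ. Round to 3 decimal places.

Normal-equation sums: Σx^2·x^2 = 15746, Σx^2·x = 1828, Σx^2 = 230, Σx·x = 230, Σx = 34, Σ1 = 7.
And Σx^2·z = 12926, Σx·z = 1486, Σz = 185.
Row-reducing yields α = 15474/15043, β = -33352/15043, γ = 51129/15043.

α = 1.029, β = -2.217, γ = 3.399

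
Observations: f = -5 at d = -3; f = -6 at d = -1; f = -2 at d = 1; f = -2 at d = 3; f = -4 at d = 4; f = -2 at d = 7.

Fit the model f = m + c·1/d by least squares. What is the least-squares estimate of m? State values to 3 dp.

The normal system MᵀM·[m, c]ᵀ = Mᵀf is [[6, 11/28]; [11/28, 16265/7056]]·[m, c]ᵀ = [-21, 26/7]ᵀ.
Eliminating c: (16265/7056)·(row 1) − (11/28)·(row 2) gives (32167/2352)·m = (16265/7056)·(-21) − (11/28)·(26/7) = -117287/2352, so m = -6173/1693.
Then c = ((26/7) − (11/28)·(-6173/1693))/(16265/7056) = 3780/1693.

m = -3.646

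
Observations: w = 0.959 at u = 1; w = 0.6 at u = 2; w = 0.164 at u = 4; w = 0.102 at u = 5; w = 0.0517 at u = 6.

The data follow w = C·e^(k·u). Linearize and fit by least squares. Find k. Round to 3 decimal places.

Taking logs, ln w = k·u + ln C, so regress ln w on u.
AᵀA = [[82.0000, 18.0000]; [18.0000, 5]], rhs = [-37.4828, -7.6057]ᵀ  (here Σu = 18.0000, Σ(u)² = 82.0000, Σln w = -7.6057, Σu·ln w = -37.4828).
Slope k = (n·Σu·ln w − Σu·Σln w)/(n·Σ(u)² − (Σu)²) = (5·-37.4828 − 18.0000·-7.6057)/86.0000 = -0.58735; ln C = (Σln w − k·Σu)/n = 0.59332.

k = -0.587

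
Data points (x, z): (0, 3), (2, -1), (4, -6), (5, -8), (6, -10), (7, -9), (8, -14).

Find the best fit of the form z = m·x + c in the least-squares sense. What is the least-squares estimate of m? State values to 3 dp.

Entries of AᵀA: Σx·x = 194, Σx = 32, Σ1 = 7.
For Aᵀz: Σx·z = -301, Σz = -45.
So AᵀA·[m, c]ᵀ = Aᵀz: [[194, 32]; [32, 7]]·[m, c]ᵀ = [-301, -45]ᵀ.
Determinant 194·7 − 32² = 334.
m = ((-301)·7 − 32·(-45))/334 = -667/334; c = (194·(-45) − 32·(-301))/334 = 451/167.

m = -1.997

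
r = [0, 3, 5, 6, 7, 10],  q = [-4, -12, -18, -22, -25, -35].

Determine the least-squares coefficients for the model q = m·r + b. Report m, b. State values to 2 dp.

m = -3.12, b = -3.20

Normal-equation sums: Σr·r = 219, Σr = 31, Σ1 = 6.
Right-hand side: Σr·q = -783, Σq = -116.
Normal equations: [[219, 31]; [31, 6]]·[m, b]ᵀ = [-783, -116]ᵀ.
Eliminating b: 6·(row 1) − 31·(row 2) gives 353·m = 6·(-783) − 31·(-116) = -1102, so m = -1102/353.
Then b = ((-116) − 31·(-1102/353))/6 = -1131/353.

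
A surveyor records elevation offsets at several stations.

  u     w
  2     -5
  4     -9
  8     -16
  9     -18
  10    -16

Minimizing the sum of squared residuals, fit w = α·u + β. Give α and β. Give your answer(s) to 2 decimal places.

Sums needed: Σu·u = 265, Σu = 33, Σ1 = 5.
And Σu·w = -496, Σw = -64.
So XᵀX·[α, β]ᵀ = Xᵀw: [[265, 33]; [33, 5]]·[α, β]ᵀ = [-496, -64]ᵀ.
Δ = 265·5 − 33² = 236.
α = ((-496)·5 − 33·(-64))/236 = -92/59; β = (265·(-64) − 33·(-496))/236 = -148/59.

α = -1.56, β = -2.51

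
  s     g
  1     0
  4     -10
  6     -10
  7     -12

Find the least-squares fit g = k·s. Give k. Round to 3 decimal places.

Entries of MᵀM: Σs·s = 102.
Moment sums: Σs·g = -184.
MᵀM·[k]ᵀ = Mᵀg becomes [[102]]·[k]ᵀ = [-184]ᵀ.
Hence k = -184 / 102 ≈ -1.80392.

k = -1.804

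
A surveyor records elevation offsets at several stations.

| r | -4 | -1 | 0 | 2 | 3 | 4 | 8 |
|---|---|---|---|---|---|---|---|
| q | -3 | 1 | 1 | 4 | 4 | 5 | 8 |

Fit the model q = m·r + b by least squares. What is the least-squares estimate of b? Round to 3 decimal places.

b = 1.310

Setting ∂/∂m … = 0 gives: 110·m + 12·b = 115;  12·m + 7·b = 20.
Determinant 110·7 − 12² = 626.
m = (115·7 − 12·20)/626 = 565/626; b = (110·20 − 12·115)/626 = 410/313.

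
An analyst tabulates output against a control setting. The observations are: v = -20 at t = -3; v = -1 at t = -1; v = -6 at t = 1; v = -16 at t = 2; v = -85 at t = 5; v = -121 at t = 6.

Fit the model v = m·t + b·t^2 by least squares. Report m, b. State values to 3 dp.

m = -2.224, b = -2.978

Compute the Gram sums: Σt·t = 76, Σt·t^2 = 322, Σt^2·t^2 = 2020.
For Xᵀv: Σt·v = -1128, Σt^2·v = -6732.
XᵀX·[m, b]ᵀ = Xᵀv becomes [[76, 322]; [322, 2020]]·[m, b]ᵀ = [-1128, -6732]ᵀ.
det = 76·2020 − 322² = 49836.
m = ((-1128)·2020 − 322·(-6732))/49836 = -9238/4153; b = (76·(-6732) − 322·(-1128))/49836 = -12368/4153.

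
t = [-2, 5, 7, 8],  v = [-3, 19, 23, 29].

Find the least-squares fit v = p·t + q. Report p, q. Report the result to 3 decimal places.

Setting ∂/∂p … = 0 gives: 142·p + 18·q = 494;  18·p + 4·q = 68.
(Σt·t = 142, Σt = 18, Σ1 = 4, Σt·v = 494, Σv = 68.)
Eliminating q: 4·(row 1) − 18·(row 2) gives 244·p = 4·494 − 18·68 = 752, so p = 188/61.
Then q = (68 − 18·(188/61))/4 = 191/61.

p = 3.082, q = 3.131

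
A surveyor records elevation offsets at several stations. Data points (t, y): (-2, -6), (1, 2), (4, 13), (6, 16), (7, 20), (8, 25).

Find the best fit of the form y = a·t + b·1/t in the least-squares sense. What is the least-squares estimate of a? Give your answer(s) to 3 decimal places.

a = 2.978

Forming AᵀA = [[170, 6]; [6, 38845/28224]] and Aᵀy = [502, 2839/168]ᵀ gives AᵀA·[a, b]ᵀ = Aᵀy.
Δ = 170·(38845/28224) − 6² = 2793793/14112.
a = (502·(38845/28224) − 6·(2839/168))/(2793793/14112) = 8319239/2793793; b = (170·(2839/168) − 6·502)/(2793793/14112) = -1964424/2793793.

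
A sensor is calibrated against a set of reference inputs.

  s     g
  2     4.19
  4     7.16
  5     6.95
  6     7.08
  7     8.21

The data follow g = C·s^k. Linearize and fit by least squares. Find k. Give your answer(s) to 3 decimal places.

k = 0.501

Linearized form: ln g = k·ln s + ln C. From the 5 transformed points,
Σln s = 7.4265, Σ(ln s)² = 11.9895, Σln g = 9.4026, Σln s·ln g = 14.4461.
Equations: 11.9895·k + 7.4265·ln C = 14.4461;  7.4265·k + 5·ln C = 9.4026.
Δ = 11.9895·5 − (7.4265)² = 4.7940; k = (14.4461·5 − 7.4265·9.4026)/4.7940 = 0.50098, ln C = (11.9895·9.4026 − 7.4265·14.4461)/4.7940 = 1.13640.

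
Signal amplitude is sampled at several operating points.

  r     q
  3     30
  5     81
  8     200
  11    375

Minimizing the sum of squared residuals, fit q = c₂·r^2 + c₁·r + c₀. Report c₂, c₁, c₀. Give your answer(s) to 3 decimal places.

With design matrix A, AᵀA = [[19443, 1995, 219]; [1995, 219, 27]; [219, 27, 4]] and Aᵀq = [60470, 6220, 686]ᵀ.
Row-reducing yields c₂ = 4583/1524, c₁ = 491/508, c₀ = 42/127.

c₂ = 3.007, c₁ = 0.967, c₀ = 0.331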